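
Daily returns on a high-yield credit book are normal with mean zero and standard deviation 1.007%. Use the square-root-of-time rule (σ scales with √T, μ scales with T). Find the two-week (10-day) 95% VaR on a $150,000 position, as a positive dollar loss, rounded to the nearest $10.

At 95%, z = 1.645.
σ_{10d} = 1.007% × √10 = 3.184%.
VaR = 1.645 × 3.184% = 5.238%.
On $150,000: 0.05238 × $150,000 = $7,857.

$7,860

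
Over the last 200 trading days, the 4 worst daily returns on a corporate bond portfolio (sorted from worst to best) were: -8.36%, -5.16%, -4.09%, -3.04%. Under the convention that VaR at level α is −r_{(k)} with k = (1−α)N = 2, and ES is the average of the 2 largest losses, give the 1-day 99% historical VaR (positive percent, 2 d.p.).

5.16%

k = 2; the 2nd lowest return is -5.16%, so VaR = 5.16%.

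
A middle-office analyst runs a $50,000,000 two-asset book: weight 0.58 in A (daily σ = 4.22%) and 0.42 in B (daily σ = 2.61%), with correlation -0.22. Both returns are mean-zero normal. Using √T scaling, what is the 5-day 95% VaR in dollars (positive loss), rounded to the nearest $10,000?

σ_p = √(0.58²·4.22² + 0.42²·2.61² + 2·-0.22·0.58·0.42·4.22·2.61) = 2.452%.
σ_{5d} = 2.452% × √5 = 5.483%.
z(95%) = 1.645.
VaR = 1.645 × 5.483% = 9.020%; on $50,000,000 that is $4,510,000.

$4,510,000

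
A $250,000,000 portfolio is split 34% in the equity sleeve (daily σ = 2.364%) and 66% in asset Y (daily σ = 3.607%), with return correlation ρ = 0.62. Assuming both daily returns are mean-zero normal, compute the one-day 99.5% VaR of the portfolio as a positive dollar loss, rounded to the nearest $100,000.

σ_p² = 0.34²·2.364² + 0.66²·3.607² + 2·0.62·0.34·0.66·2.364·3.607 = 8.6861 (%²).
σ_p = √8.6861 = 2.947%.
At 99.5%, z = 2.576.
VaR = 2.576 × 2.947% = 7.591%; on $250,000,000 that is $18,977,500.

$19,000,000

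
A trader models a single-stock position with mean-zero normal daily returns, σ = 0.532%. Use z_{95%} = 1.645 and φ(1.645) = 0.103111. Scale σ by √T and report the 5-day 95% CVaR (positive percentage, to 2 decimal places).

2.45%

σ_{5d} = 0.532% × √5 = 1.190%.
ES multiplier = φ(z)/(1−α) = 0.103111/0.05 = 2.062.
ES = 1.190% × 2.062 = 2.454%.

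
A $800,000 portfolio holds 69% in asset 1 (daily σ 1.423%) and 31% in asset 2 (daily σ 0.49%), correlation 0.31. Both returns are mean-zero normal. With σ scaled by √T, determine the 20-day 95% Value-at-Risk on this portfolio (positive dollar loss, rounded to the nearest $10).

$61,150

σ_p = √(0.69²·1.423² + 0.31²·0.49² + 2·0.31·0.69·0.31·1.423·0.49) = 1.039%.
σ_{20d} = 1.039% × √20 = 4.647%.
z(95%) = 1.645.
VaR = 1.645 × 4.647% = 7.644%; on $800,000 that is $61,152.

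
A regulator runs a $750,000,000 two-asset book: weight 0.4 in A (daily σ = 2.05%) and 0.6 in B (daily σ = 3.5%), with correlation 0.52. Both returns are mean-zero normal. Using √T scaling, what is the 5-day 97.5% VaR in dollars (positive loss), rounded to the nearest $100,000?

σ_p = √(0.4²·2.05² + 0.6²·3.5² + 2·0.52·0.4·0.6·2.05·3.5) = 2.622%.
σ_{5d} = 2.622% × √5 = 5.863%.
z(97.5%) = 1.960.
VaR = 1.960 × 5.863% = 11.491%; on $750,000,000 that is $86,182,500.

$86,200,000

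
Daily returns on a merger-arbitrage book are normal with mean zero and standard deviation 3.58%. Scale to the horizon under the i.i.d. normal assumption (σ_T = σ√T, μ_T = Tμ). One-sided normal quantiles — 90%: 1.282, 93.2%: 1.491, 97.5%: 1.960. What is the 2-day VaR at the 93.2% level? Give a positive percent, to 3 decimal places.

7.549%

σ_{2d} = 3.58% × √2 = 5.063%.
VaR = 1.491 × 5.063% = 7.549%.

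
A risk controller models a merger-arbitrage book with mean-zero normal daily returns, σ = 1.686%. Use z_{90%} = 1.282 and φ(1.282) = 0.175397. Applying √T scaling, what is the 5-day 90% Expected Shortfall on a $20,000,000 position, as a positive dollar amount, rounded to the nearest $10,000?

$1,320,000

σ_{5d} = 1.686% × √5 = 3.770%.
ES multiplier = φ(z)/(1−α) = 0.175397/0.1 = 1.754.
ES = 3.770% × 1.754 = 6.613%; on $20,000,000: $1,322,600.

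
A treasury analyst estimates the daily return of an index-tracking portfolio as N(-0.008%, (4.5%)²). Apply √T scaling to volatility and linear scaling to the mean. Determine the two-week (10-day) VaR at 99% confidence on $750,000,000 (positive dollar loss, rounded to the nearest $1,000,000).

$249,000,000

At 99%, z = 2.326.
σ_{10d} = 4.5% × √10 = 14.230%; μ_{10d} = 10 × -0.008% = -0.080%.
VaR = −(-0.080%) + 2.326 × 14.230% = 33.179%.
On $750,000,000: 0.33179 × $750,000,000 = $248,842,500.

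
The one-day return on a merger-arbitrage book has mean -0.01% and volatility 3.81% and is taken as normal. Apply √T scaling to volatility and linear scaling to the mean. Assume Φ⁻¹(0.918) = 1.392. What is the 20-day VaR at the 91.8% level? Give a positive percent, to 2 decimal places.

σ_{20d} = 3.81% × √20 = 17.039%; μ_{20d} = 20 × -0.01% = -0.200%.
VaR = −(-0.200%) + 1.392 × 17.039% = 23.918%.

23.92%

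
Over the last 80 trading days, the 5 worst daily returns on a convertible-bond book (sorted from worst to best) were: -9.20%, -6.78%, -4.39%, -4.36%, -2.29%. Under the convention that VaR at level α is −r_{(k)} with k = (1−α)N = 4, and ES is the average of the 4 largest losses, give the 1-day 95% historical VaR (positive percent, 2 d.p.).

k = 4; the 4th lowest return is -4.36%, so VaR = 4.36%.

4.36%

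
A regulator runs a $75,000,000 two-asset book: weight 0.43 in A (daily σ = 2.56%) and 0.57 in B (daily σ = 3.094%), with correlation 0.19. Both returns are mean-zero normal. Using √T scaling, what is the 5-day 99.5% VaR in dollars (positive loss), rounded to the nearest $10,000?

σ_p = √(0.43²·2.56² + 0.57²·3.094² + 2·0.19·0.43·0.57·2.56·3.094) = 2.249%.
σ_{5d} = 2.249% × √5 = 5.029%.
z(99.5%) = 2.576.
VaR = 2.576 × 5.029% = 12.955%; on $75,000,000 that is $9,716,250.

$9,720,000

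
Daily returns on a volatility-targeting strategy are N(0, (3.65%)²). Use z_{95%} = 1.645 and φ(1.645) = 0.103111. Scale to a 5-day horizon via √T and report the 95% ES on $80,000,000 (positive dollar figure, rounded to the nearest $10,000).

σ_{5d} = 3.65% × √5 = 8.162%.
ES multiplier = φ(z)/(1−α) = 0.103111/0.05 = 2.062.
ES = 8.162% × 2.062 = 16.830%; on $80,000,000: $13,464,000.

$13,460,000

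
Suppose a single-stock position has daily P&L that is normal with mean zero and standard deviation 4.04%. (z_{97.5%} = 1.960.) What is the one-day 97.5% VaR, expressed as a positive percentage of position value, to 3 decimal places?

VaR = z·σ = 1.960 × 4.04% = 7.918%.

7.918%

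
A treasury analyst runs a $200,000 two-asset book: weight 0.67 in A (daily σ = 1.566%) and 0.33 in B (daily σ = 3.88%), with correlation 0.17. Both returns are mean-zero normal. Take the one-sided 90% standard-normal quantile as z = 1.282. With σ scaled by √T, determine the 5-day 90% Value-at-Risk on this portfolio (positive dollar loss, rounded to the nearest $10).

σ_p = √(0.67²·1.566² + 0.33²·3.88² + 2·0.17·0.67·0.33·1.566·3.88) = 1.788%.
σ_{5d} = 1.788% × √5 = 3.998%.
VaR = 1.282 × 3.998% = 5.125%; on $200,000 that is $10,250.

$10,250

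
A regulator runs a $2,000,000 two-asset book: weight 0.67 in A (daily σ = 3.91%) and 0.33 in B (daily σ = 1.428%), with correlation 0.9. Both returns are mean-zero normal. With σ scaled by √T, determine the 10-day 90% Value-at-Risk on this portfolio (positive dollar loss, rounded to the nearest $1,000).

σ_p = √(0.67²·3.91² + 0.33²·1.428² + 2·0.9·0.67·0.33·3.91·1.428) = 3.051%.
σ_{10d} = 3.051% × √10 = 9.648%.
z(90%) = 1.282.
VaR = 1.282 × 9.648% = 12.369%; on $2,000,000 that is $247,380.

$247,000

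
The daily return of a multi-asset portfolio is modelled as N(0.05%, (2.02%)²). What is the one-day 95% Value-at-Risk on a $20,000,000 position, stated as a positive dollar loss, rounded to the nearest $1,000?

$655,000

At 95% one-sided, z = 1.645.
VaR = −μ + z·σ = −(0.05%) + 1.645 × 2.02% = 3.273%.
On $20,000,000: 0.03273 × $20,000,000 = $654,600.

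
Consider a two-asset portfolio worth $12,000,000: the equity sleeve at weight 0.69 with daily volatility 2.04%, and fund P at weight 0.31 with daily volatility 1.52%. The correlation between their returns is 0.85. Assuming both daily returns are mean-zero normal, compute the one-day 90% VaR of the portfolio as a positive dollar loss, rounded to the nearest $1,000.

σ_p² = 0.69²·2.04² + 0.31²·1.52² + 2·0.85·0.69·0.31·2.04·1.52 = 3.3309 (%²).
σ_p = √3.3309 = 1.825%.
At 90%, z = 1.282.
VaR = 1.282 × 1.825% = 2.340%; on $12,000,000 that is $280,800.

$281,000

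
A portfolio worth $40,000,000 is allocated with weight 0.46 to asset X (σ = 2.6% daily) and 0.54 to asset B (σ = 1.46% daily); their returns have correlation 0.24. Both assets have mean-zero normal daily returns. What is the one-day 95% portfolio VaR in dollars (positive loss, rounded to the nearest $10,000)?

σ_p² = 0.46²·2.6² + 0.54²·1.46² + 2·0.24·0.46·0.54·2.6·1.46 = 2.5046 (%²).
σ_p = √2.5046 = 1.583%.
At 95%, z = 1.645.
VaR = 1.645 × 1.583% = 2.604%; on $40,000,000 that is $1,041,600.

$1,040,000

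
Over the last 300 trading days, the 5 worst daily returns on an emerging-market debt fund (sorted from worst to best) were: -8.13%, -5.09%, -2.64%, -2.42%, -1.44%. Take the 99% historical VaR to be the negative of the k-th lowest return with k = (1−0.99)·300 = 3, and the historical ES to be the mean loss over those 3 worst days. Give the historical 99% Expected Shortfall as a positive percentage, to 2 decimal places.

5.29%

The 3 worst returns sum to -15.86%.
ES = −(-15.86%) / 3 = 5.2866…% ≈ 5.29%.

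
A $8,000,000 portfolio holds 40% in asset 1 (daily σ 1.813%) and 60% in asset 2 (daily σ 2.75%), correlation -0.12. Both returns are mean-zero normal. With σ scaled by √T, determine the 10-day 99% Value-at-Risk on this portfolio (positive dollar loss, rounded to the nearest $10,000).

$1,010,000

σ_p = √(0.4²·1.813² + 0.6²·2.75² + 2·-0.12·0.4·0.6·1.813·2.75) = 1.721%.
σ_{10d} = 1.721% × √10 = 5.442%.
z(99%) = 2.326.
VaR = 2.326 × 5.442% = 12.658%; on $8,000,000 that is $1,012,640.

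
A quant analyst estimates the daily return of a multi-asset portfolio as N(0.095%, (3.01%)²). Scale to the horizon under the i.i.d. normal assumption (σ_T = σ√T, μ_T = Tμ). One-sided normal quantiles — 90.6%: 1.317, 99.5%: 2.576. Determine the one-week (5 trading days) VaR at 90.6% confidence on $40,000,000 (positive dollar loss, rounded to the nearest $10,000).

σ_{5d} = 3.01% × √5 = 6.731%; μ_{5d} = 5 × 0.095% = 0.475%.
VaR = −(0.475%) + 1.317 × 6.731% = 8.390%.
On $40,000,000: 0.08390 × $40,000,000 = $3,356,000.

$3,360,000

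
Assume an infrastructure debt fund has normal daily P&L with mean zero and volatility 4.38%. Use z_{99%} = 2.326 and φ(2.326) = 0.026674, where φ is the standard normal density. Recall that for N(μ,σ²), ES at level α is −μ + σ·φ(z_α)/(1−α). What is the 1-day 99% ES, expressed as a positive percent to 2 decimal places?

11.68%

Tail multiplier: φ(z)/(1−α) = 0.026674 / 0.01 = 2.667.
ES = 4.38% × 2.667 = 11.681%.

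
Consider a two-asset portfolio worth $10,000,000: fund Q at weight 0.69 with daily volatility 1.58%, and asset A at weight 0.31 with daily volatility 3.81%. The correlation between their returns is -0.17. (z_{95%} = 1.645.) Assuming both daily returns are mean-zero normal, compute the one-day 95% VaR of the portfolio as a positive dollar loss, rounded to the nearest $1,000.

$241,000

σ_p² = 0.69²·1.58² + 0.31²·3.81² + 2·-0.17·0.69·0.31·1.58·3.81 = 2.1457 (%²).
σ_p = √2.1457 = 1.465%.
VaR = 1.645 × 1.465% = 2.410%; on $10,000,000 that is $241,000.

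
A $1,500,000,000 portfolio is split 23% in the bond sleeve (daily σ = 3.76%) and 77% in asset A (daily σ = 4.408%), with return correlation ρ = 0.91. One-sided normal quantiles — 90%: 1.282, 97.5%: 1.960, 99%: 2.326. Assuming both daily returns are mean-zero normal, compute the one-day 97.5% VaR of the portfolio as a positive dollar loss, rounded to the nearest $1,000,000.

$123,000,000

σ_p² = 0.23²·3.76² + 0.77²·4.408² + 2·0.91·0.23·0.77·3.76·4.408 = 17.6104 (%²).
σ_p = √17.6104 = 4.196%.
VaR = 1.960 × 4.196% = 8.224%; on $1,500,000,000 that is $123,360,000.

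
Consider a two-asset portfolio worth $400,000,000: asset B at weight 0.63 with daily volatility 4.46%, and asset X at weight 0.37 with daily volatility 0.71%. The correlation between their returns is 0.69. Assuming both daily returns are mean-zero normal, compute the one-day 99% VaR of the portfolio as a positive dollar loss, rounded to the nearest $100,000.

$27,900,000

σ_p² = 0.63²·4.46² + 0.37²·0.71² + 2·0.69·0.63·0.37·4.46·0.71 = 8.9826 (%²).
σ_p = √8.9826 = 2.997%.
At 99%, z = 2.326.
VaR = 2.326 × 2.997% = 6.971%; on $400,000,000 that is $27,884,000.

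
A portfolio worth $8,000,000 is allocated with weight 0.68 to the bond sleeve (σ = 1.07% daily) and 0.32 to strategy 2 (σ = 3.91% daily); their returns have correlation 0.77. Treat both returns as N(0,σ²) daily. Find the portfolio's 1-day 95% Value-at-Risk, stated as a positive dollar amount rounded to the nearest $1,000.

$246,000

σ_p² = 0.68²·1.07² + 0.32²·3.91² + 2·0.77·0.68·0.32·1.07·3.91 = 3.4969 (%²).
σ_p = √3.4969 = 1.870%.
At 95%, z = 1.645.
VaR = 1.645 × 1.870% = 3.076%; on $8,000,000 that is $246,080.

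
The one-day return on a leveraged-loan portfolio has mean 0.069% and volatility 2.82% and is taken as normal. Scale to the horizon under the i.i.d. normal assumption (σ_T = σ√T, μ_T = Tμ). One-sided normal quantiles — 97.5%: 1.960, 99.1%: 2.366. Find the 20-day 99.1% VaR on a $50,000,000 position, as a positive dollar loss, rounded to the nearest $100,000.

σ_{20d} = 2.82% × √20 = 12.611%; μ_{20d} = 20 × 0.069% = 1.380%.
VaR = −(1.380%) + 2.366 × 12.611% = 28.458%.
On $50,000,000: 0.28458 × $50,000,000 = $14,229,000.

$14,200,000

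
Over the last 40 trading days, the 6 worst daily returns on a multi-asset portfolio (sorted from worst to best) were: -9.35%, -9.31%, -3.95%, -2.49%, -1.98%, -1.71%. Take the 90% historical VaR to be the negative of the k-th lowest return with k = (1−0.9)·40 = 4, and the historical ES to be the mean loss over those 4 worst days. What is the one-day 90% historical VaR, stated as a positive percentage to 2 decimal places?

k = 4; the 4th lowest return is -2.49%, so VaR = 2.49%.

2.49%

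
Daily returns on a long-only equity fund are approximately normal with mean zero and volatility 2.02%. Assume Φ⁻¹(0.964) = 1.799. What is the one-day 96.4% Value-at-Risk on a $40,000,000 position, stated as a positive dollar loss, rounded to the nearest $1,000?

$1,454,000

VaR = z·σ = 1.799 × 2.02% = 3.634%.
On $40,000,000: 0.03634 × $40,000,000 = $1,453,600.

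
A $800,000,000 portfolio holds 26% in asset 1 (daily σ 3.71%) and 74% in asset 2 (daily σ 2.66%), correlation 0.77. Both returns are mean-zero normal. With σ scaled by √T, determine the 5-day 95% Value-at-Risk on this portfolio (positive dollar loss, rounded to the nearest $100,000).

σ_p = √(0.26²·3.71² + 0.74²·2.66² + 2·0.77·0.26·0.74·3.71·2.66) = 2.780%.
σ_{5d} = 2.780% × √5 = 6.216%.
z(95%) = 1.645.
VaR = 1.645 × 6.216% = 10.225%; on $800,000,000 that is $81,800,000.

$81,800,000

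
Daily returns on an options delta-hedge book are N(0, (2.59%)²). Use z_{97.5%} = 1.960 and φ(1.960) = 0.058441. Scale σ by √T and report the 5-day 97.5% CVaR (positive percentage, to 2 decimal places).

13.54%

σ_{5d} = 2.59% × √5 = 5.791%.
ES multiplier = φ(z)/(1−α) = 0.058441/0.025 = 2.338.
ES = 5.791% × 2.338 = 13.539%.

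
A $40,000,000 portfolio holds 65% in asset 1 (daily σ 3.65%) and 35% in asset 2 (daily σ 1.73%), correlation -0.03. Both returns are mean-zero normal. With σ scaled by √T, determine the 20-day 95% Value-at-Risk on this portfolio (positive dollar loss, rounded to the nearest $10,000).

$7,150,000

σ_p = √(0.65²·3.65² + 0.35²·1.73² + 2·-0.03·0.65·0.35·3.65·1.73) = 2.431%.
σ_{20d} = 2.431% × √20 = 10.872%.
z(95%) = 1.645.
VaR = 1.645 × 10.872% = 17.884%; on $40,000,000 that is $7,153,600.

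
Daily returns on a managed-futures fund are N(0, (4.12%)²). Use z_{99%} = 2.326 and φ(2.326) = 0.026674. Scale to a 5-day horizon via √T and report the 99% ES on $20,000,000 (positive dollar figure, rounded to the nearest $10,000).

σ_{5d} = 4.12% × √5 = 9.213%.
ES multiplier = φ(z)/(1−α) = 0.026674/0.01 = 2.667.
ES = 9.213% × 2.667 = 24.571%; on $20,000,000: $4,914,200.

$4,910,000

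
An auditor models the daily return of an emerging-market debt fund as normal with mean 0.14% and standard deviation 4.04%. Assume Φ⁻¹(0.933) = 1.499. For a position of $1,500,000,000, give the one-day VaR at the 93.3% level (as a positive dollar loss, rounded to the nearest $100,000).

$88,700,000

VaR = −μ + z·σ = −(0.14%) + 1.499 × 4.04% = 5.916%.
On $1,500,000,000: 0.05916 × $1,500,000,000 = $88,740,000.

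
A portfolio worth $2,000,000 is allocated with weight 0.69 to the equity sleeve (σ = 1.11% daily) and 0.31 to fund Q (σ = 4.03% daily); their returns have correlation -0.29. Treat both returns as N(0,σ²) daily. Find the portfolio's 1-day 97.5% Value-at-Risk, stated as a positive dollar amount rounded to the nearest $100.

σ_p² = 0.69²·1.11² + 0.31²·4.03² + 2·-0.29·0.69·0.31·1.11·4.03 = 1.5924 (%²).
σ_p = √1.5924 = 1.262%.
At 97.5%, z = 1.960.
VaR = 1.960 × 1.262% = 2.474%; on $2,000,000 that is $49,480.

$49,500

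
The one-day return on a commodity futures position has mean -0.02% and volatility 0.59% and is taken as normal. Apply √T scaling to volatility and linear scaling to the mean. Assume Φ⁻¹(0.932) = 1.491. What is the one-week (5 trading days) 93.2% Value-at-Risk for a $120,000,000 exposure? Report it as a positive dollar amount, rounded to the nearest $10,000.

$2,480,000

σ_{5d} = 0.59% × √5 = 1.319%; μ_{5d} = 5 × -0.02% = -0.100%.
VaR = −(-0.100%) + 1.491 × 1.319% = 2.067%.
On $120,000,000: 0.02067 × $120,000,000 = $2,480,400.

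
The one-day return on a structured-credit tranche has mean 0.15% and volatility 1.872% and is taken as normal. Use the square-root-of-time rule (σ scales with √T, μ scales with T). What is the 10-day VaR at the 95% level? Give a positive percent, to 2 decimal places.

8.24%

At 95%, z = 1.645.
σ_{10d} = 1.872% × √10 = 5.920%; μ_{10d} = 10 × 0.15% = 1.500%.
VaR = −(1.500%) + 1.645 × 5.920% = 8.238%.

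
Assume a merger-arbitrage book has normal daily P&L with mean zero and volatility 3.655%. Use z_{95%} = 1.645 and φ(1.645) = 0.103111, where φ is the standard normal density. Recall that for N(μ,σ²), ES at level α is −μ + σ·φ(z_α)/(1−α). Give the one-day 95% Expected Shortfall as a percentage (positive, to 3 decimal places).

Tail multiplier: φ(z)/(1−α) = 0.103111 / 0.05 = 2.062.
ES = 3.655% × 2.062 = 7.537%.

7.537%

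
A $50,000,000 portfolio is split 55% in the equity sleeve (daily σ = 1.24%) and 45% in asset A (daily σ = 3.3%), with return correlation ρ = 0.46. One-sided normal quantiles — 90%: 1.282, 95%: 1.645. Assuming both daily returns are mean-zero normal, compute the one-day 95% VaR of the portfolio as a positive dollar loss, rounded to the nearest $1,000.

σ_p² = 0.55²·1.24² + 0.45²·3.3² + 2·0.46·0.55·0.45·1.24·3.3 = 3.6021 (%²).
σ_p = √3.6021 = 1.898%.
VaR = 1.645 × 1.898% = 3.122%; on $50,000,000 that is $1,561,000.

$1,561,000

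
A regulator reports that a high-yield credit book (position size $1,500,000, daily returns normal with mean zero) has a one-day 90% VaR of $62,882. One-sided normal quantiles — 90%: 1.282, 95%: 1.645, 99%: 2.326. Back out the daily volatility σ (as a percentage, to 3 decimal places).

VaR as a fraction: $62,882 / $1,500,000 = 4.192%.
σ = VaR / z = 4.192% / 1.282 = 3.270%.

3.270%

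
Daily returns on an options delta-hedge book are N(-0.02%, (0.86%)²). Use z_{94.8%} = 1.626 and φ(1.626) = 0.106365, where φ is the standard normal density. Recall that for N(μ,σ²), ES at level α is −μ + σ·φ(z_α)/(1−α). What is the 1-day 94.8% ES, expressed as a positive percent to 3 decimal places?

Tail multiplier: φ(z)/(1−α) = 0.106365 / 0.052 = 2.045.
ES = −(-0.02%) + 0.86% × 2.045 = 1.779%.

1.779%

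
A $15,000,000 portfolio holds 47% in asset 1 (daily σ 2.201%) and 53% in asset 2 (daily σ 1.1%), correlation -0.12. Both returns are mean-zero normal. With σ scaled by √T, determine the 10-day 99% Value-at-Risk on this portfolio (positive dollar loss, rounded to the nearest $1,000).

$1,241,000

σ_p = √(0.47²·2.201² + 0.53²·1.1² + 2·-0.12·0.47·0.53·2.201·1.1) = 1.125%.
σ_{10d} = 1.125% × √10 = 3.558%.
z(99%) = 2.326.
VaR = 2.326 × 3.558% = 8.276%; on $15,000,000 that is $1,241,400.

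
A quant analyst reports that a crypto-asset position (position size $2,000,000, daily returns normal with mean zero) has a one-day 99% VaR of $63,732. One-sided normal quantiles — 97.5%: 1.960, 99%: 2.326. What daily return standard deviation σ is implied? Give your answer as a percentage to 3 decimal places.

1.370%

VaR as a fraction: $63,732 / $2,000,000 = 3.187%.
σ = VaR / z = 3.187% / 2.326 = 1.370%.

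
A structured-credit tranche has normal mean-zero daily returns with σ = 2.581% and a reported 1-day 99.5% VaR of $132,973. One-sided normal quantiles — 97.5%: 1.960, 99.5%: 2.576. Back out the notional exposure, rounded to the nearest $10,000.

VaR as a fraction of value: z·σ = 2.576 × 2.581% = 6.64866%.
Position = $132,973 / 0.0664866 = $1,999,998.

$2,000,000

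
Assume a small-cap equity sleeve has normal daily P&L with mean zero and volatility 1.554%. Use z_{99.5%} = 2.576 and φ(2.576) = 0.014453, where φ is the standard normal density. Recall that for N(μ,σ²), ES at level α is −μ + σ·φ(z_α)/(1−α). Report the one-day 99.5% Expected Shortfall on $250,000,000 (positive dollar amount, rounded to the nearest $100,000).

Tail multiplier: φ(z)/(1−α) = 0.014453 / 0.005 = 2.891.
ES = 1.554% × 2.891 = 4.493%.
On $250,000,000: 0.04493 × $250,000,000 = $11,232,500.

$11,200,000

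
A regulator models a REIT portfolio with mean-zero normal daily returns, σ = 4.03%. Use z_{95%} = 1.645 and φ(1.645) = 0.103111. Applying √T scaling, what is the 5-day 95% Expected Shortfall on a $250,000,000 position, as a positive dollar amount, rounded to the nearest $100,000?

$46,500,000

σ_{5d} = 4.03% × √5 = 9.011%.
ES multiplier = φ(z)/(1−α) = 0.103111/0.05 = 2.062.
ES = 9.011% × 2.062 = 18.581%; on $250,000,000: $46,452,500.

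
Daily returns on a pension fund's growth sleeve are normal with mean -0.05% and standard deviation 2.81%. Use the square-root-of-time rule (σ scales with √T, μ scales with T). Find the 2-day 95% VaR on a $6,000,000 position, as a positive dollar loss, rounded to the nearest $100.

At 95%, z = 1.645.
σ_{2d} = 2.81% × √2 = 3.974%; μ_{2d} = 2 × -0.05% = -0.100%.
VaR = −(-0.100%) + 1.645 × 3.974% = 6.637%.
On $6,000,000: 0.06637 × $6,000,000 = $398,220.

$398,200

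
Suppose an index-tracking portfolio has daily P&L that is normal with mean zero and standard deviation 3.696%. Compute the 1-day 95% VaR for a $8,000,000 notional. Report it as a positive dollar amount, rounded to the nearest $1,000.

$486,000

At 95% one-sided, z = 1.645.
VaR = z·σ = 1.645 × 3.696% = 6.080%.
On $8,000,000: 0.06080 × $8,000,000 = $486,400.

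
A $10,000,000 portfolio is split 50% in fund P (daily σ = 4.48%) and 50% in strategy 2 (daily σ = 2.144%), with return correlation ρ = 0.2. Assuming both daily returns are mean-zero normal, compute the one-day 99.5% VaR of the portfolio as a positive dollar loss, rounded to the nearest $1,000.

$688,000

σ_p² = 0.5²·4.48² + 0.5²·2.144² + 2·0.2·0.5·0.5·4.48·2.144 = 7.1273 (%²).
σ_p = √7.1273 = 2.670%.
At 99.5%, z = 2.576.
VaR = 2.576 × 2.670% = 6.878%; on $10,000,000 that is $687,800.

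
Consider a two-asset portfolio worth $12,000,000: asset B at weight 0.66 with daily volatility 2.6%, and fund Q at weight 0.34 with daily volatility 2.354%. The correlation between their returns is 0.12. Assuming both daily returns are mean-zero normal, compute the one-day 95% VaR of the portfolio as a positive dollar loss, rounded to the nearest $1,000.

σ_p² = 0.66²·2.6² + 0.34²·2.354² + 2·0.12·0.66·0.34·2.6·2.354 = 3.9149 (%²).
σ_p = √3.9149 = 1.979%.
At 95%, z = 1.645.
VaR = 1.645 × 1.979% = 3.255%; on $12,000,000 that is $390,600.

$391,000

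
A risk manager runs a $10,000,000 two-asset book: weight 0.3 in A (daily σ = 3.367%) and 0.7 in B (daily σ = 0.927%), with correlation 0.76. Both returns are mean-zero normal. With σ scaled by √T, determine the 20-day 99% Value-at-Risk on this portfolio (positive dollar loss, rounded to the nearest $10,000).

σ_p = √(0.3²·3.367² + 0.7²·0.927² + 2·0.76·0.3·0.7·3.367·0.927) = 1.561%.
σ_{20d} = 1.561% × √20 = 6.981%.
z(99%) = 2.326.
VaR = 2.326 × 6.981% = 16.238%; on $10,000,000 that is $1,623,800.

$1,620,000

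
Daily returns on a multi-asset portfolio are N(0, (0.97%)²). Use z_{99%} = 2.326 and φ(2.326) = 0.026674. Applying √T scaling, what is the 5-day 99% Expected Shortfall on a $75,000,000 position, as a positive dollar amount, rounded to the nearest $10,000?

σ_{5d} = 0.97% × √5 = 2.169%.
ES multiplier = φ(z)/(1−α) = 0.026674/0.01 = 2.667.
ES = 2.169% × 2.667 = 5.785%; on $75,000,000: $4,338,750.

$4,340,000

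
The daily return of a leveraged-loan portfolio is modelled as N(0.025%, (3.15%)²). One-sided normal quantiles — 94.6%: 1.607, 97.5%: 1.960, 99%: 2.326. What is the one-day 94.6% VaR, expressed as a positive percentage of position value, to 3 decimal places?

VaR = −μ + z·σ = −(0.025%) + 1.607 × 3.15% = 5.037%.

5.037%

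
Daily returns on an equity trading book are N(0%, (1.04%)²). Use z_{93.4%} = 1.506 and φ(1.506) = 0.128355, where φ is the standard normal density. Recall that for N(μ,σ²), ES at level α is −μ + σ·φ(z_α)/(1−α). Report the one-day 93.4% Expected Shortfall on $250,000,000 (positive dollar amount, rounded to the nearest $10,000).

$5,060,000

Tail multiplier: φ(z)/(1−α) = 0.128355 / 0.066 = 1.945.
ES = 1.04% × 1.945 = 2.023%.
On $250,000,000: 0.02023 × $250,000,000 = $5,057,500.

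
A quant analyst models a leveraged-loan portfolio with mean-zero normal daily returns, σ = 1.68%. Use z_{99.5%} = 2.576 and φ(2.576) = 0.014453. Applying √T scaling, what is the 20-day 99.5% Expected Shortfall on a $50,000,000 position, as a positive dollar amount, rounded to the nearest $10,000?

σ_{20d} = 1.68% × √20 = 7.513%.
ES multiplier = φ(z)/(1−α) = 0.014453/0.005 = 2.891.
ES = 7.513% × 2.891 = 21.720%; on $50,000,000: $10,860,000.

$10,860,000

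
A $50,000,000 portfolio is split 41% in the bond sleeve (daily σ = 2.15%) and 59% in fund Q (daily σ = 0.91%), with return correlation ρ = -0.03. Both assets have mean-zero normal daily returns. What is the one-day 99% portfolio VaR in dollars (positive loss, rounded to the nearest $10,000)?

$1,180,000

σ_p² = 0.41²·2.15² + 0.59²·0.91² + 2·-0.03·0.41·0.59·2.15·0.91 = 1.0369 (%²).
σ_p = √1.0369 = 1.018%.
At 99%, z = 2.326.
VaR = 2.326 × 1.018% = 2.368%; on $50,000,000 that is $1,184,000.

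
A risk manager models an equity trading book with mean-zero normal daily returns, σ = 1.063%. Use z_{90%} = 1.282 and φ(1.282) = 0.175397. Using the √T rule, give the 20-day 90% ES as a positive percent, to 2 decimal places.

8.34%

σ_{20d} = 1.063% × √20 = 4.754%.
ES multiplier = φ(z)/(1−α) = 0.175397/0.1 = 1.754.
ES = 4.754% × 1.754 = 8.339%.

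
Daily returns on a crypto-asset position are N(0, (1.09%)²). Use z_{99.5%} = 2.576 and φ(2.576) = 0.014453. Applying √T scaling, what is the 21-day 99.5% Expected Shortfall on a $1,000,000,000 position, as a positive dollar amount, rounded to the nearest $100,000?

σ_{21d} = 1.09% × √21 = 4.995%.
ES multiplier = φ(z)/(1−α) = 0.014453/0.005 = 2.891.
ES = 4.995% × 2.891 = 14.441%; on $1,000,000,000: $144,410,000.

$144,400,000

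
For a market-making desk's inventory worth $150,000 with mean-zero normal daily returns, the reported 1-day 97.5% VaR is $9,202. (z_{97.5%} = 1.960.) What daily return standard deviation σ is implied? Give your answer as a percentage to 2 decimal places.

3.13%

VaR as a fraction: $9,202 / $150,000 = 6.135%.
σ = VaR / z = 6.135% / 1.960 = 3.130%.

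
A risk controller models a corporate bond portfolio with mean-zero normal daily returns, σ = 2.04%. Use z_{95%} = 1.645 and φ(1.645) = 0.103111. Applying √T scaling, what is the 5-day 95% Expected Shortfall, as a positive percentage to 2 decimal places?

9.41%

σ_{5d} = 2.04% × √5 = 4.562%.
ES multiplier = φ(z)/(1−α) = 0.103111/0.05 = 2.062.
ES = 4.562% × 2.062 = 9.407%.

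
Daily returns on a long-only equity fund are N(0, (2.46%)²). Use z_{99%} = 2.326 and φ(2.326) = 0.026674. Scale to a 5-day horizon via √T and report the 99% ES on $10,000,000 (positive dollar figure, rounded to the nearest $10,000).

σ_{5d} = 2.46% × √5 = 5.501%.
ES multiplier = φ(z)/(1−α) = 0.026674/0.01 = 2.667.
ES = 5.501% × 2.667 = 14.671%; on $10,000,000: $1,467,100.

$1,470,000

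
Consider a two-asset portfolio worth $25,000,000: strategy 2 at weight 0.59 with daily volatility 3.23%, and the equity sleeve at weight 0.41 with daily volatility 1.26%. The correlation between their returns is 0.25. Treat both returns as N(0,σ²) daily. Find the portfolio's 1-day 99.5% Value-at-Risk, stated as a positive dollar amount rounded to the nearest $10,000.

$1,350,000

σ_p² = 0.59²·3.23² + 0.41²·1.26² + 2·0.25·0.59·0.41·3.23·1.26 = 4.3908 (%²).
σ_p = √4.3908 = 2.095%.
At 99.5%, z = 2.576.
VaR = 2.576 × 2.095% = 5.397%; on $25,000,000 that is $1,349,250.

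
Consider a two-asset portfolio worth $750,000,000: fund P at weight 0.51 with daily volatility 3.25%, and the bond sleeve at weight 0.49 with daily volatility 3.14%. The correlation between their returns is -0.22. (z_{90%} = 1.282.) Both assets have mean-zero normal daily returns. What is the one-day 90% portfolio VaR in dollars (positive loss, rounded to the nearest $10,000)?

$19,210,000

σ_p² = 0.51²·3.25² + 0.49²·3.14² + 2·-0.22·0.51·0.49·3.25·3.14 = 3.9925 (%²).
σ_p = √3.9925 = 1.998%.
VaR = 1.282 × 1.998% = 2.561%; on $750,000,000 that is $19,207,500.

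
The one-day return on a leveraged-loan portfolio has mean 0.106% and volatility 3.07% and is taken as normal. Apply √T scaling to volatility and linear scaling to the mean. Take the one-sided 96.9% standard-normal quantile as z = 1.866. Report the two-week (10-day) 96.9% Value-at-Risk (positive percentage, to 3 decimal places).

σ_{10d} = 3.07% × √10 = 9.708%; μ_{10d} = 10 × 0.106% = 1.060%.
VaR = −(1.060%) + 1.866 × 9.708% = 17.055%.

17.055%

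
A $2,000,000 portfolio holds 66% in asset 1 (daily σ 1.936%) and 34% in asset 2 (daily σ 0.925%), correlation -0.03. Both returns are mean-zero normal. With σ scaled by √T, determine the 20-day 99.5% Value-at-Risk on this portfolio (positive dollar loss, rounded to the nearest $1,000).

σ_p = √(0.66²·1.936² + 0.34²·0.925² + 2·-0.03·0.66·0.34·1.936·0.925) = 1.307%.
σ_{20d} = 1.307% × √20 = 5.845%.
z(99.5%) = 2.576.
VaR = 2.576 × 5.845% = 15.057%; on $2,000,000 that is $301,140.

$301,000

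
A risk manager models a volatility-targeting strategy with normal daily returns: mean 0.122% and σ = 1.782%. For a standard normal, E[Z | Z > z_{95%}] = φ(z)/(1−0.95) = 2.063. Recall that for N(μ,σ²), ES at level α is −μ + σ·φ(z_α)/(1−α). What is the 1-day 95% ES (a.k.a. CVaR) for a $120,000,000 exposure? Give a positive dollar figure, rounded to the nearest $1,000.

$4,265,000

ES = −(0.122%) + 1.782% × 2.063 = 3.554%.
On $120,000,000: 0.03554 × $120,000,000 = $4,264,800.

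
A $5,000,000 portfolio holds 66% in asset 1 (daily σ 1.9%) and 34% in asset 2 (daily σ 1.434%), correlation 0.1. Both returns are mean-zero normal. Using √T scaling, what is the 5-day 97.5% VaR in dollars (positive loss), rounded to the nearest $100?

$304,600

σ_p = √(0.66²·1.9² + 0.34²·1.434² + 2·0.1·0.66·0.34·1.9·1.434) = 1.390%.
σ_{5d} = 1.390% × √5 = 3.108%.
z(97.5%) = 1.960.
VaR = 1.960 × 3.108% = 6.092%; on $5,000,000 that is $304,600.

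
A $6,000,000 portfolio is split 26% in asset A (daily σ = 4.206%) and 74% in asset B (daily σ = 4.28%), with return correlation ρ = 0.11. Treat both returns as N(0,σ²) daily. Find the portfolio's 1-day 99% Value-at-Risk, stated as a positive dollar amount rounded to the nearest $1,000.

$483,000

σ_p² = 0.26²·4.206² + 0.74²·4.28² + 2·0.11·0.26·0.74·4.206·4.28 = 11.9890 (%²).
σ_p = √11.9890 = 3.463%.
At 99%, z = 2.326.
VaR = 2.326 × 3.463% = 8.055%; on $6,000,000 that is $483,300.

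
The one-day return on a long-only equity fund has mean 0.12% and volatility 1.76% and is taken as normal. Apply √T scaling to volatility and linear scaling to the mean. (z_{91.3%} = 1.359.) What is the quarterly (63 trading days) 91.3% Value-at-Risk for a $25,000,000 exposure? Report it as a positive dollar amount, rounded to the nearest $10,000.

$2,860,000

σ_{63d} = 1.76% × √63 = 13.970%; μ_{63d} = 63 × 0.12% = 7.560%.
VaR = −(7.560%) + 1.359 × 13.970% = 11.425%.
On $25,000,000: 0.11425 × $25,000,000 = $2,856,250.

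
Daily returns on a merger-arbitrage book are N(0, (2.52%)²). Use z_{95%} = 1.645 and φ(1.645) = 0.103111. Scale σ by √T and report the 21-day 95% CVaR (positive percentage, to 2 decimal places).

σ_{21d} = 2.52% × √21 = 11.548%.
ES multiplier = φ(z)/(1−α) = 0.103111/0.05 = 2.062.
ES = 11.548% × 2.062 = 23.812%.

23.81%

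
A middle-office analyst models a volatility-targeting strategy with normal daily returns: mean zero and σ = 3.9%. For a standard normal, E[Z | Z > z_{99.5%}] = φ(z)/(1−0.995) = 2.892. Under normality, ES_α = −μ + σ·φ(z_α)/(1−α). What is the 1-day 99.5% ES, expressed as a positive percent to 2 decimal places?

11.28%

ES = 3.9% × 2.892 = 11.279%.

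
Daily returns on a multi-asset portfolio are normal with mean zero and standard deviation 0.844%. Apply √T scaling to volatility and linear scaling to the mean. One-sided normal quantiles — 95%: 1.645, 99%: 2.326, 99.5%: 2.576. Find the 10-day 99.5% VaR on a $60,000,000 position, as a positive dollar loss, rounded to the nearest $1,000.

σ_{10d} = 0.844% × √10 = 2.669%.
VaR = 2.576 × 2.669% = 6.875%.
On $60,000,000: 0.06875 × $60,000,000 = $4,125,000.

$4,125,000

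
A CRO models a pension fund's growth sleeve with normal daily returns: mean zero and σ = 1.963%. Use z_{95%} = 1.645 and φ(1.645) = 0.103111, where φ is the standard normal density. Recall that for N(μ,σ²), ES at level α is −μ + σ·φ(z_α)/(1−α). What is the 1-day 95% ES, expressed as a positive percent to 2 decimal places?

4.05%

Tail multiplier: φ(z)/(1−α) = 0.103111 / 0.05 = 2.062.
ES = 1.963% × 2.062 = 4.048%.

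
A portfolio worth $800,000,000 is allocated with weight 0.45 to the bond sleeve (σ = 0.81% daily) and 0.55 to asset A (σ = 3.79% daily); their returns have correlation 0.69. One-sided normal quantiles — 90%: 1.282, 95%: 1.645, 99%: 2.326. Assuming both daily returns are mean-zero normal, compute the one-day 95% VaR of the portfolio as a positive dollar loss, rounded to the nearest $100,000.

$30,900,000

σ_p² = 0.45²·0.81² + 0.55²·3.79² + 2·0.69·0.45·0.55·0.81·3.79 = 5.5265 (%²).
σ_p = √5.5265 = 2.351%.
VaR = 1.645 × 2.351% = 3.867%; on $800,000,000 that is $30,936,000.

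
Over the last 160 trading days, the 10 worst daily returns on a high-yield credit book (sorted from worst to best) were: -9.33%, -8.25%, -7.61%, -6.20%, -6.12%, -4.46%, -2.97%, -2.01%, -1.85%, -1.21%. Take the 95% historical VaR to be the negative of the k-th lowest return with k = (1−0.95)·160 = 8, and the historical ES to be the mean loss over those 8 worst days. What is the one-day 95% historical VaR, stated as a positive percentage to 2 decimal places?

k = 8; the 8th lowest return is -2.01%, so VaR = 2.01%.

2.01%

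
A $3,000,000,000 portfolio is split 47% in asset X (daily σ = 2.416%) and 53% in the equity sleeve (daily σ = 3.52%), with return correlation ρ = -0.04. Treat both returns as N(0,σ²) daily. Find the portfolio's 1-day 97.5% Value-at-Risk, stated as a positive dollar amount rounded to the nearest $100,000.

σ_p² = 0.47²·2.416² + 0.53²·3.52² + 2·-0.04·0.47·0.53·2.416·3.52 = 4.6004 (%²).
σ_p = √4.6004 = 2.145%.
At 97.5%, z = 1.960.
VaR = 1.960 × 2.145% = 4.204%; on $3,000,000,000 that is $126,120,000.

$126,100,000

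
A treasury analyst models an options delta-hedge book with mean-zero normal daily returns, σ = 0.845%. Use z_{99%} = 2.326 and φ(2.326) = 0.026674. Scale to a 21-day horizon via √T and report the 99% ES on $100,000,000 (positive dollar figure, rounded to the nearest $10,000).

σ_{21d} = 0.845% × √21 = 3.872%.
ES multiplier = φ(z)/(1−α) = 0.026674/0.01 = 2.667.
ES = 3.872% × 2.667 = 10.327%; on $100,000,000: $10,327,000.

$10,330,000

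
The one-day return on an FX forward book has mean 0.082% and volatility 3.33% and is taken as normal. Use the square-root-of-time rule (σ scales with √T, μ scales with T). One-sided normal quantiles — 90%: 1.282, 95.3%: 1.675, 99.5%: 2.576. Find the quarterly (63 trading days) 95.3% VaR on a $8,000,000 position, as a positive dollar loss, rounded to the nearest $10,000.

σ_{63d} = 3.33% × √63 = 26.431%; μ_{63d} = 63 × 0.082% = 5.166%.
VaR = −(5.166%) + 1.675 × 26.431% = 39.106%.
On $8,000,000: 0.39106 × $8,000,000 = $3,128,480.

$3,130,000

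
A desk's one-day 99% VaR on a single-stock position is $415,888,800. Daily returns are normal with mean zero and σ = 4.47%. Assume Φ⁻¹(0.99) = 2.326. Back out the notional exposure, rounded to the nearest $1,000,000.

$4,000,000,000

VaR as a fraction of value: z·σ = 2.326 × 4.47% = 10.3972%.
Position = $415,888,800 / 0.103972 = $4,000,000,000.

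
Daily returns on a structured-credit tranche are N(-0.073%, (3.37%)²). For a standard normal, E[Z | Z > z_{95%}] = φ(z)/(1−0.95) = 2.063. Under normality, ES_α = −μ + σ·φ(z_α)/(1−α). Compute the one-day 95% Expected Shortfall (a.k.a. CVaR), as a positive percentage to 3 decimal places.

7.025%

ES = −(-0.073%) + 3.37% × 2.063 = 7.025%.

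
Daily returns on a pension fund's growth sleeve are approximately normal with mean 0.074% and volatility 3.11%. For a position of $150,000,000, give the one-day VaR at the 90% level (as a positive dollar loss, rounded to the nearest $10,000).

$5,870,000

At 90% one-sided, z = 1.282.
VaR = −μ + z·σ = −(0.074%) + 1.282 × 3.11% = 3.913%.
On $150,000,000: 0.03913 × $150,000,000 = $5,869,500.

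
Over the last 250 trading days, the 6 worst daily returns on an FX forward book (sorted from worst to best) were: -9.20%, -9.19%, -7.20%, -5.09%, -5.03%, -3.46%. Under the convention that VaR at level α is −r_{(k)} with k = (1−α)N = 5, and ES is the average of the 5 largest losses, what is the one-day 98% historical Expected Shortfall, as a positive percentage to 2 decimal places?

7.14%

The 5 worst returns sum to -35.71%.
ES = −(-35.71%) / 5 = 7.142% ≈ 7.14%.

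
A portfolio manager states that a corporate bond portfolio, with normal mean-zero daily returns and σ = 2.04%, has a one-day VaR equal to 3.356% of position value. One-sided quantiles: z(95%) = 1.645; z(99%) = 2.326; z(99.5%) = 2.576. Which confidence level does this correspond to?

Implied z = VaR/σ = 3.356 / 2.04 = 1.645.
This matches z(95%) = 1.645.

95%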